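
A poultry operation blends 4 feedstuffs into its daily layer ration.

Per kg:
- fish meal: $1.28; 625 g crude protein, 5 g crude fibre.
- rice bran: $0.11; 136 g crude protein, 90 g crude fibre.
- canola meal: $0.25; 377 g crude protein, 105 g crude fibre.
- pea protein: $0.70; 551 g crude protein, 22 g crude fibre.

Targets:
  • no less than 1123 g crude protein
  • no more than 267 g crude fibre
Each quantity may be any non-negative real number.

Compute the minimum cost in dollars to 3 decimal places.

Treat it as an LP. Let x1 = kg of fish meal, x2 = kg of rice bran, x3 = kg of canola meal, x4 = kg of pea protein.
Minimize 1.28x1 + 0.11x2 + 0.25x3 + 0.7x4 with:
  625x1 + 136x2 + 377x3 + 551x4 ≥ 1123   (crude protein)
  5x1 + 90x2 + 105x3 + 22x4 ≤ 267   (crude fibre)
  x1, x2, x3, x4 ≥ 0.
The cheapest feasible vertex uses only canola meal, pea protein; fish meal, rice bran are not used. The crude protein and crude fibre requirements are met with equality.
Optimal quantities: canola meal = 2.47 kg, pea protein = 0.3482 kg.
Cost = 0.25·2.47 + 0.7·0.3482 = 0.86124.

$0.861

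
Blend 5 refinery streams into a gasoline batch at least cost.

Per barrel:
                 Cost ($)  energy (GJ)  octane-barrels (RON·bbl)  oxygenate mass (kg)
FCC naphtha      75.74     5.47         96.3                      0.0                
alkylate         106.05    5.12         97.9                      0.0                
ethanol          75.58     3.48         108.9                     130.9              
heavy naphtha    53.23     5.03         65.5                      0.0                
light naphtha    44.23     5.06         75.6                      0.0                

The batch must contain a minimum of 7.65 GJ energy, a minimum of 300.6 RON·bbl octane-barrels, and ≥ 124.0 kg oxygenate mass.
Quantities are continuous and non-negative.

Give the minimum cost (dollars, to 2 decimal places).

Set it up as a linear program. Let x1 = barrels of FCC naphtha, x2 = barrels of alkylate, x3 = barrels of ethanol, x4 = barrels of heavy naphtha, x5 = barrels of light naphtha.
Minimise 75.74x1 + 106.05x2 + 75.58x3 + 53.23x4 + 44.23x5 s.t.:
  5.47x1 + 5.12x2 + 3.48x3 + 5.03x4 + 5.06x5 ≥ 7.65   (energy)
  96.3x1 + 97.9x2 + 108.9x3 + 65.5x4 + 75.6x5 ≥ 300.6   (octane-barrels)
  130.9x3 ≥ 124   (oxygenate mass)
  x1, x2, x3, x4, x5 ≥ 0.
The minimum-cost mix takes nothing from FCC naphtha, alkylate, heavy naphtha — only ethanol, light naphtha. There the octane-barrels and oxygenate mass constraints are tight.
That vertex is x3 = 0.94729, x5 = 2.6116.
Objective = 75.58·0.94729 + 44.23·2.6116 = 187.1072.

$187.11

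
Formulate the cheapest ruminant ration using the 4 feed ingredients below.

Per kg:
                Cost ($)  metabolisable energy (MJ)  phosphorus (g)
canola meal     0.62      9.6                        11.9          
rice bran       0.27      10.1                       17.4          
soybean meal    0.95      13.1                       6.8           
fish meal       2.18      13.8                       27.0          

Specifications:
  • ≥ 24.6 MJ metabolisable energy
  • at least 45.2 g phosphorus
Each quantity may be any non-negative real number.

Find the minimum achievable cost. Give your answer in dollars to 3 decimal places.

Let x1 = kg of canola meal, x2 = kg of rice bran, x3 = kg of soybean meal, x4 = kg of fish meal.
Minimize 0.62x1 + 0.27x2 + 0.95x3 + 2.18x4 subject to:
  9.6x1 + 10.1x2 + 13.1x3 + 13.8x4 ≥ 24.6   (metabolisable energy)
  11.9x1 + 17.4x2 + 6.8x3 + 27x4 ≥ 45.2   (phosphorus)
  x1, x2, x3, x4 ≥ 0.
The cheapest feasible vertex uses only rice bran; canola meal, soybean meal, fish meal are not used. The phosphorus requirement is met with equality.
Optimal quantities: rice bran = 2.598 kg.
Cost = 0.27·2.598 = 0.70146.

$0.701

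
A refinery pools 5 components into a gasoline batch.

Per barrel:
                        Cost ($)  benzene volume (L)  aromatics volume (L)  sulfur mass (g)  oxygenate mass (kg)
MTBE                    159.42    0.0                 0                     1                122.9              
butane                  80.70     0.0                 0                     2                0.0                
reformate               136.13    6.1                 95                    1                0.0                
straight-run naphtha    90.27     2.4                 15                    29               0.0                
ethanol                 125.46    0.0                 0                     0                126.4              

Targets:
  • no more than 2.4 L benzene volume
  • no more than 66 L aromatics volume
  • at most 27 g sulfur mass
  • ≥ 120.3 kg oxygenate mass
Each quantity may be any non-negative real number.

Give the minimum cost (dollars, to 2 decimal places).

$119.41

Let x1 = barrels of MTBE, x2 = barrels of butane, x3 = barrels of reformate, x4 = barrels of straight-run naphtha, x5 = barrels of ethanol.
min 159.42x1 + 80.7x2 + 136.13x3 + 90.27x4 + 125.46x5 subject to:
  6.1x3 + 2.4x4 ≤ 2.4   (benzene volume)
  95x3 + 15x4 ≤ 66   (aromatics volume)
  1x1 + 2x2 + 1x3 + 29x4 ≤ 27   (sulfur mass)
  122.9x1 + 126.4x5 ≥ 120.3   (oxygenate mass)
  x1, x2, x3, x4, x5 ≥ 0.
The minimum-cost mix takes nothing from MTBE, butane, reformate, straight-run naphtha — only ethanol. There the oxygenate mass constraint is tight.
Optimal quantities: ethanol = 0.95174 barrels.
Hence cost = 125.46·0.95174 = $119.4053.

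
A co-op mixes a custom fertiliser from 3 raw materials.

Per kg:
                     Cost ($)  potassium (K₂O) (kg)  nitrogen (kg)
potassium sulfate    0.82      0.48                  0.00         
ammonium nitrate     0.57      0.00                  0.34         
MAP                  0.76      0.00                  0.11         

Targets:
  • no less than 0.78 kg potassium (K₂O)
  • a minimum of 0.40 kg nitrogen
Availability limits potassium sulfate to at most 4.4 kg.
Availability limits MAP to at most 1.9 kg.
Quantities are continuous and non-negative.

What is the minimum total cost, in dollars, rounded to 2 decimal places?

$2.00

Treat it as an LP. Let x1 = kg of potassium sulfate, x2 = kg of ammonium nitrate, x3 = kg of MAP.
Minimize 0.82x1 + 0.57x2 + 0.76x3 subject to:
  0.48x1 ≥ 0.78   (potassium (K₂O))
  0.34x2 + 0.11x3 ≥ 0.4   (nitrogen)
  x1 ≤ 4.4
  x3 ≤ 1.9
  x1, x2, x3 ≥ 0.
The optimal basis is {potassium sulfate, ammonium nitrate}; MAP drops out. Binding constraints: potassium (K₂O) and nitrogen.
Solving gives x1 = 1.625, x2 = 1.176.
Hence cost = 0.82·1.625 + 0.57·1.176 = $2.0028.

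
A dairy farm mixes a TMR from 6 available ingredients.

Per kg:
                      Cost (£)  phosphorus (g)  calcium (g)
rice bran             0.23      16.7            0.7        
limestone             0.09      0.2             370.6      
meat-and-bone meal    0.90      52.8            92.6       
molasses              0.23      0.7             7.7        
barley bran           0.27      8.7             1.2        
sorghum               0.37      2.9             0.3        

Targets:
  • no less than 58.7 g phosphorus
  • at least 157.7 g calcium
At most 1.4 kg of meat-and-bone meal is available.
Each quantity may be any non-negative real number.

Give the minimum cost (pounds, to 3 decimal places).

Let x1 = kg of rice bran, x2 = kg of limestone, x3 = kg of meat-and-bone meal, x4 = kg of molasses, x5 = kg of barley bran, x6 = kg of sorghum.
min 0.23x1 + 0.09x2 + 0.9x3 + 0.23x4 + 0.27x5 + 0.37x6 subject to:
  16.7x1 + 0.2x2 + 52.8x3 + 0.7x4 + 8.7x5 + 2.9x6 ≥ 58.7   (phosphorus)
  0.7x1 + 370.6x2 + 92.6x3 + 7.7x4 + 1.2x5 + 0.3x6 ≥ 157.7   (calcium)
  x3 ≤ 1.4
  x1, x2, x3, x4, x5, x6 ≥ 0.
The cheapest feasible vertex uses only rice bran, limestone; meat-and-bone meal, molasses, barley bran, sorghum are not used. The phosphorus and calcium requirements are met with equality.
So rice bran = 3.51 kg, limestone = 0.4189 kg.
Hence cost = 0.23·3.51 + 0.09·0.4189 = £0.84500.

£0.845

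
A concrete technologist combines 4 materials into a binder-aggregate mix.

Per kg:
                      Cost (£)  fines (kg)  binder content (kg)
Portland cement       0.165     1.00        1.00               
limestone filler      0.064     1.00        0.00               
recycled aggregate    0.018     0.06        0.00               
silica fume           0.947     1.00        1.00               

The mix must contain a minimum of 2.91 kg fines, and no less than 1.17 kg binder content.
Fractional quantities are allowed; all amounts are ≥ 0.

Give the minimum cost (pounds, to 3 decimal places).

This is a linear program. Let x1 = kg of Portland cement, x2 = kg of limestone filler, x3 = kg of recycled aggregate, x4 = kg of silica fume.
Minimise 0.165x1 + 0.064x2 + 0.018x3 + 0.947x4 s.t.:
  1x1 + 1x2 + 0.06x3 + 1x4 ≥ 2.91   (fines)
  1x1 + 1x4 ≥ 1.17   (binder content)
  x1, x2, x3, x4 ≥ 0.
At the optimum only Portland cement, limestone filler are positive (recycled aggregate, silica fume = 0). There the fines and binder content constraints are tight.
Solving gives x1 = 1.17, x2 = 1.74.
Cost = 0.165·1.17 + 0.064·1.74 = 0.30441.

£0.304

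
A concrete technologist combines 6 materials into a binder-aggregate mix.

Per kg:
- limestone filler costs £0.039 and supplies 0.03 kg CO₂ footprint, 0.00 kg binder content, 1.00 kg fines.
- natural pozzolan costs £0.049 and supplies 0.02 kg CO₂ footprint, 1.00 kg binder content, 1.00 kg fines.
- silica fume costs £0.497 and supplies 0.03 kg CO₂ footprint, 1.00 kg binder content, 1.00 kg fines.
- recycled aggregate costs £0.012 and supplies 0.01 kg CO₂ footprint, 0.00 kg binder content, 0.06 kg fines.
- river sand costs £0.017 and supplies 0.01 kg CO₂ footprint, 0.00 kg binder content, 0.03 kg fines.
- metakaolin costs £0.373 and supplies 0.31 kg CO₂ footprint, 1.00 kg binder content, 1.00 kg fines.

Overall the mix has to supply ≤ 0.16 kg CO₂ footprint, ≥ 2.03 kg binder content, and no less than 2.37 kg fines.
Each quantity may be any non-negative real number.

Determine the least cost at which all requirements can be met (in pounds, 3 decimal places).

Treat it as an LP. Let x1 = kg of limestone filler, x2 = kg of natural pozzolan, x3 = kg of silica fume, x4 = kg of recycled aggregate, x5 = kg of river sand, x6 = kg of metakaolin.
Minimize 0.039x1 + 0.049x2 + 0.497x3 + 0.012x4 + 0.017x5 + 0.373x6 with:
  0.03x1 + 0.02x2 + 0.03x3 + 0.01x4 + 0.01x5 + 0.31x6 ≤ 0.16   (CO₂ footprint)
  1x2 + 1x3 + 1x6 ≥ 2.03   (binder content)
  1x1 + 1x2 + 1x3 + 0.06x4 + 0.03x5 + 1x6 ≥ 2.37   (fines)
  x1, x2, x3, x4, x5, x6 ≥ 0.
The optimal basis is {limestone filler, natural pozzolan}; silica fume, recycled aggregate, river sand, metakaolin drop out. The binder content and fines requirements are met with equality.
Optimal quantities: limestone filler = 0.34 kg, natural pozzolan = 2.03 kg.
Objective = 0.039·0.34 + 0.049·2.03 = 0.11273.

£0.113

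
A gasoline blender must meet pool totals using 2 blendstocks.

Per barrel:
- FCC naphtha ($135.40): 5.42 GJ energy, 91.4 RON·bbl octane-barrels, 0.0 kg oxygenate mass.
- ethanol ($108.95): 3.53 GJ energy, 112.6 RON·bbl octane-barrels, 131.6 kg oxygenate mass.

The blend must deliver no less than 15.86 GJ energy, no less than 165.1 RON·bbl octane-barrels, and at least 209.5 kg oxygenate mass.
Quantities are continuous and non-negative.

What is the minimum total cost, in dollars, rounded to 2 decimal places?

Set it up as a linear program. Let x1 = barrels of FCC naphtha, x2 = barrels of ethanol.
min 135.4x1 + 108.95x2 with:
  5.42x1 + 3.53x2 ≥ 15.86   (energy)
  91.4x1 + 112.6x2 ≥ 165.1   (octane-barrels)
  131.6x2 ≥ 209.5   (oxygenate mass)
  x1, x2 ≥ 0.
Both inputs are positive at the optimum. The energy and oxygenate mass requirements are met with equality.
So FCC naphtha = 1.8894 barrels, ethanol = 1.5919 barrels.
Cost = 135.4·1.8894 + 108.95·1.5919 = 429.2623.

$429.26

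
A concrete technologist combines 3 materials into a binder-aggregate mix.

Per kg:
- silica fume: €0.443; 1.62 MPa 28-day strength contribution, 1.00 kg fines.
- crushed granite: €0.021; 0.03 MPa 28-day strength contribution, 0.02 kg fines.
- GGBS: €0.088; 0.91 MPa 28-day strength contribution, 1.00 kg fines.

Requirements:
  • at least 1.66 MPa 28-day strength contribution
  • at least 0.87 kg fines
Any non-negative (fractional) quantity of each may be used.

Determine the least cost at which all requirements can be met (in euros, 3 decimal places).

Let x1 = kg of silica fume, x2 = kg of crushed granite, x3 = kg of GGBS.
Minimize 0.443x1 + 0.021x2 + 0.088x3 with:
  1.62x1 + 0.03x2 + 0.91x3 ≥ 1.66   (28-day strength contribution)
  1x1 + 0.02x2 + 1x3 ≥ 0.87   (fines)
  x1, x2, x3 ≥ 0.
The cheapest feasible vertex uses only GGBS; silica fume, crushed granite are not used. Binding constraint: 28-day strength contribution.
That vertex is x3 = 1.824.
Hence cost = 0.088·1.824 = €0.16051.

€0.161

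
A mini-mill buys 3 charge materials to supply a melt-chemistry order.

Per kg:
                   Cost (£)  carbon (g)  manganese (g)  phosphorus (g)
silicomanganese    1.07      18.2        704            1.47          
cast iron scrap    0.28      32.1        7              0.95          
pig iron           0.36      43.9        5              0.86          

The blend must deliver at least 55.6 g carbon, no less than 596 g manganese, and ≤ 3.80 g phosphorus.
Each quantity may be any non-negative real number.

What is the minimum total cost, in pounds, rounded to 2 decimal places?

£1.23

Set it up as a linear program. Let x1 = kg of silicomanganese, x2 = kg of cast iron scrap, x3 = kg of pig iron.
min 1.07x1 + 0.28x2 + 0.36x3 s.t.:
  18.2x1 + 32.1x2 + 43.9x3 ≥ 55.6   (carbon)
  704x1 + 7x2 + 5x3 ≥ 596   (manganese)
  1.47x1 + 0.95x2 + 0.86x3 ≤ 3.8   (phosphorus)
  x1, x2, x3 ≥ 0.
At the optimum only silicomanganese, pig iron are positive (cast iron scrap = 0). Binding constraints: carbon and manganese.
That vertex is x1 = 0.8401, x3 = 0.9182.
Hence cost = 1.07·0.8401 + 0.36·0.9182 = £1.2295.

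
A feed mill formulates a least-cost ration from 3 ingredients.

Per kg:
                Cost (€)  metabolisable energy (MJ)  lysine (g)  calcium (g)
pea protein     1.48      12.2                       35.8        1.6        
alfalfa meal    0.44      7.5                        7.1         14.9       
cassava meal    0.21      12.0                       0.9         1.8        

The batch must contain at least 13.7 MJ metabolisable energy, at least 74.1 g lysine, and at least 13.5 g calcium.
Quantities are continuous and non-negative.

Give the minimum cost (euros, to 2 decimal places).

€3.17

This is a linear program. Let x1 = kg of pea protein, x2 = kg of alfalfa meal, x3 = kg of cassava meal.
Minimize 1.48x1 + 0.44x2 + 0.21x3 with:
  12.2x1 + 7.5x2 + 12x3 ≥ 13.7   (metabolisable energy)
  35.8x1 + 7.1x2 + 0.9x3 ≥ 74.1   (lysine)
  1.6x1 + 14.9x2 + 1.8x3 ≥ 13.5   (calcium)
  x1, x2, x3 ≥ 0.
The cheapest feasible vertex uses only pea protein, alfalfa meal; cassava meal is not used. The lysine and calcium requirements are met with equality.
Optimal quantities: pea protein = 1.931 kg, alfalfa meal = 0.6987 kg.
Hence cost = 1.48·1.931 + 0.44·0.6987 = €3.1653.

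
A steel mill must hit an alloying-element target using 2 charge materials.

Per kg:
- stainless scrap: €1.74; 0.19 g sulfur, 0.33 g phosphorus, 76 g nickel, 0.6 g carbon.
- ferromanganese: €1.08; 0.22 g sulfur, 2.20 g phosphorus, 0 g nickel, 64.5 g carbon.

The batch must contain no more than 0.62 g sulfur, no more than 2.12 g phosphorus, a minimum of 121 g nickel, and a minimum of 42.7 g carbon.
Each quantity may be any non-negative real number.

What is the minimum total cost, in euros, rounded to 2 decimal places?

€3.47

This is a linear program. Let x1 = kg of stainless scrap, x2 = kg of ferromanganese.
min 1.74x1 + 1.08x2 s.t.:
  0.19x1 + 0.22x2 ≤ 0.62   (sulfur)
  0.33x1 + 2.2x2 ≤ 2.12   (phosphorus)
  76x1 ≥ 121   (nickel)
  0.6x1 + 64.5x2 ≥ 42.7   (carbon)
  x1, x2 ≥ 0.
Both inputs are positive at the optimum. Binding constraints: nickel and carbon.
Optimal quantities: stainless scrap = 1.592 kg, ferromanganese = 0.6472 kg.
Hence cost = 1.74·1.592 + 1.08·0.6472 = €3.4691.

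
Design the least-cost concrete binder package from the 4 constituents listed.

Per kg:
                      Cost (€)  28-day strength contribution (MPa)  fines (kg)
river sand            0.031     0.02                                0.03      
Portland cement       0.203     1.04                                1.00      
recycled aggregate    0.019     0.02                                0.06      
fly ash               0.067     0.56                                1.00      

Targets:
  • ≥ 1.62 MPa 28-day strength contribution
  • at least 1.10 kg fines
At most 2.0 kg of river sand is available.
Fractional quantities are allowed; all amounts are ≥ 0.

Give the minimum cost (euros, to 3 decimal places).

€0.194

This is a linear program. Let x1 = kg of river sand, x2 = kg of Portland cement, x3 = kg of recycled aggregate, x4 = kg of fly ash.
Minimise 0.031x1 + 0.203x2 + 0.019x3 + 0.067x4 with:
  0.02x1 + 1.04x2 + 0.02x3 + 0.56x4 ≥ 1.62   (28-day strength contribution)
  0.03x1 + 1x2 + 0.06x3 + 1x4 ≥ 1.1   (fines)
  x1 ≤ 2
  x1, x2, x3, x4 ≥ 0.
The minimum-cost mix takes nothing from river sand, Portland cement, recycled aggregate — only fly ash. The 28-day strength contribution requirement is met with equality.
So fly ash = 2.893 kg.
Total cost: 0.067·2.893 = 0.19383.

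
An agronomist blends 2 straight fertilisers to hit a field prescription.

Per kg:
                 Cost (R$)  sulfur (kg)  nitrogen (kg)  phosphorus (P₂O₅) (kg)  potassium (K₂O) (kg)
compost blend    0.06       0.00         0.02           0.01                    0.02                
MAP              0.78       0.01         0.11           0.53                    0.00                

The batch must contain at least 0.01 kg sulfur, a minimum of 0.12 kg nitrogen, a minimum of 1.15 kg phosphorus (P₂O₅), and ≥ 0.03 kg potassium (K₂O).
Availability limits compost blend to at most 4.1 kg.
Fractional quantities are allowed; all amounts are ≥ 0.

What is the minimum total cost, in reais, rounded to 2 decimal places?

R$1.76

Set it up as a linear program. Let x1 = kg of compost blend, x2 = kg of MAP.
Minimise 0.06x1 + 0.78x2 subject to:
  0.01x2 ≥ 0.01   (sulfur)
  0.02x1 + 0.11x2 ≥ 0.12   (nitrogen)
  0.01x1 + 0.53x2 ≥ 1.15   (phosphorus (P₂O₅))
  0.02x1 ≥ 0.03   (potassium (K₂O))
  x1 ≤ 4.1
  x1, x2 ≥ 0.
Both inputs are positive at the optimum. The phosphorus (P₂O₅) and potassium (K₂O) requirements are met with equality.
So compost blend = 1.5 kg, MAP = 2.142 kg.
Objective = 0.06·1.5 + 0.78·2.142 = 1.7608.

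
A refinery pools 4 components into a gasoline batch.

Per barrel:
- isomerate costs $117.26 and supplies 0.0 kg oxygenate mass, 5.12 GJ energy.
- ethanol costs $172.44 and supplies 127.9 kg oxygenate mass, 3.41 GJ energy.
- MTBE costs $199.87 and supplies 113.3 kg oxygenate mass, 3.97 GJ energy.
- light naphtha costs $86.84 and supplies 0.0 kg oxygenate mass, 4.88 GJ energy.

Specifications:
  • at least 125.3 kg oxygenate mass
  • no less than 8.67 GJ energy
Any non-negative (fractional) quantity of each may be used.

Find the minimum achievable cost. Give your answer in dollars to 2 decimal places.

Let x1 = barrels of isomerate, x2 = barrels of ethanol, x3 = barrels of MTBE, x4 = barrels of light naphtha.
Minimise 117.26x1 + 172.44x2 + 199.87x3 + 86.84x4 s.t.:
  127.9x2 + 113.3x3 ≥ 125.3   (oxygenate mass)
  5.12x1 + 3.41x2 + 3.97x3 + 4.88x4 ≥ 8.67   (energy)
  x1, x2, x3, x4 ≥ 0.
The optimal basis is {ethanol, light naphtha}; isomerate, MTBE drop out. The oxygenate mass and energy requirements are met with equality.
That vertex is x2 = 0.9797, x4 = 1.092.
Total cost: 172.44·0.9797 + 86.84·1.092 = 263.7687.

$263.77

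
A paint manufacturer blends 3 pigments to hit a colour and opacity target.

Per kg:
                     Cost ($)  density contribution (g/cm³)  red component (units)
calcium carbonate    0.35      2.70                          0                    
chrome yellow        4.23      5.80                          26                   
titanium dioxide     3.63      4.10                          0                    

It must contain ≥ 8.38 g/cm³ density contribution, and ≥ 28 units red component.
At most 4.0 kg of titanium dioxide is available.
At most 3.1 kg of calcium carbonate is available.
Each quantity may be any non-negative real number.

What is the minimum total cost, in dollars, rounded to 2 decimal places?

This is a linear program. Let x1 = kg of calcium carbonate, x2 = kg of chrome yellow, x3 = kg of titanium dioxide.
Minimise 0.35x1 + 4.23x2 + 3.63x3 with:
  2.7x1 + 5.8x2 + 4.1x3 ≥ 8.38   (density contribution)
  26x2 ≥ 28   (red component)
  x3 ≤ 4
  x1 ≤ 3.1
  x1, x2, x3 ≥ 0.
The minimum-cost mix takes nothing from titanium dioxide — only calcium carbonate, chrome yellow. The density contribution and red component requirements are met with equality.
Optimal quantities: calcium carbonate = 0.7903 kg, chrome yellow = 1.077 kg.
Total cost: 0.35·0.7903 + 4.23·1.077 = 4.8323.

$4.83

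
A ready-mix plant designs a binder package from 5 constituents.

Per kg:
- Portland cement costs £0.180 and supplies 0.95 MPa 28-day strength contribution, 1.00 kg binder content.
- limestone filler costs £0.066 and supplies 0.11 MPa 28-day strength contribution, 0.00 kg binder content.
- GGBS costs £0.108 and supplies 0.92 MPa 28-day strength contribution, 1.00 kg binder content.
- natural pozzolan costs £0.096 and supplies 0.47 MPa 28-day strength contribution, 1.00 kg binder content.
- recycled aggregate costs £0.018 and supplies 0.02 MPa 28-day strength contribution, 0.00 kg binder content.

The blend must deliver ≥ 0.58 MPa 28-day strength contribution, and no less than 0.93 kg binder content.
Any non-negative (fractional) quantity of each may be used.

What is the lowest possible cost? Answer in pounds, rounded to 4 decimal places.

Set it up as a linear program. Let x1 = kg of Portland cement, x2 = kg of limestone filler, x3 = kg of GGBS, x4 = kg of natural pozzolan, x5 = kg of recycled aggregate.
Minimize 0.18x1 + 0.066x2 + 0.108x3 + 0.096x4 + 0.018x5 subject to:
  0.95x1 + 0.11x2 + 0.92x3 + 0.47x4 + 0.02x5 ≥ 0.58   (28-day strength contribution)
  1x1 + 1x3 + 1x4 ≥ 0.93   (binder content)
  x1, x2, x3, x4, x5 ≥ 0.
At the optimum only GGBS, natural pozzolan are positive (Portland cement, limestone filler, recycled aggregate = 0). Binding constraints: 28-day strength contribution and binder content.
Solving gives x3 = 0.3176, x4 = 0.6124.
Total cost: 0.108·0.3176 + 0.096·0.6124 = 0.093091.

£0.0931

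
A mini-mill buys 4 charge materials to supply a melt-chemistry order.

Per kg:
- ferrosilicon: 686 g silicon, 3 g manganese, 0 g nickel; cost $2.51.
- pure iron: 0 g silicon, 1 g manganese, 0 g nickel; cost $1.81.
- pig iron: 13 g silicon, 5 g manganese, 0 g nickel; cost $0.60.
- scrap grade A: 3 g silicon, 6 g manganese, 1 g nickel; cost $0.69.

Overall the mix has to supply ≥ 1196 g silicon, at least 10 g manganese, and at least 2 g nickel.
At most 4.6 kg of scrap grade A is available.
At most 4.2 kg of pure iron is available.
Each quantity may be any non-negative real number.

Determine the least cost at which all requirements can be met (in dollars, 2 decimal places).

$5.73

Set it up as a linear program. Let x1 = kg of ferrosilicon, x2 = kg of pure iron, x3 = kg of pig iron, x4 = kg of scrap grade A.
Minimize 2.51x1 + 1.81x2 + 0.6x3 + 0.69x4 subject to:
  686x1 + 13x3 + 3x4 ≥ 1196   (silicon)
  3x1 + 1x2 + 5x3 + 6x4 ≥ 10   (manganese)
  1x4 ≥ 2   (nickel)
  x4 ≤ 4.6
  x2 ≤ 4.2
  x1, x2, x3, x4 ≥ 0.
The cheapest feasible vertex uses only ferrosilicon, scrap grade A; pure iron, pig iron are not used. The silicon and nickel requirements are met with equality.
Optimal quantities: ferrosilicon = 1.735 kg, scrap grade A = 2 kg.
Cost = 2.51·1.735 + 0.69·2 = 5.7349.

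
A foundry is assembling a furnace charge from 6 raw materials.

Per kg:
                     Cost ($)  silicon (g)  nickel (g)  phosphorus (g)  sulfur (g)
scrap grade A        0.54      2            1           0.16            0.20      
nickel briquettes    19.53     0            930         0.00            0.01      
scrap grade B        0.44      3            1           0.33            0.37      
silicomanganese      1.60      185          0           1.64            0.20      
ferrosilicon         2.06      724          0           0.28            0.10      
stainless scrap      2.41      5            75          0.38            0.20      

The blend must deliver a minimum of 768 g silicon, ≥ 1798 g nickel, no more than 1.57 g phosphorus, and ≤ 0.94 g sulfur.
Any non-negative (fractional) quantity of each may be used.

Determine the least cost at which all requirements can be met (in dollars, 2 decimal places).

$39.94

Let x1 = kg of scrap grade A, x2 = kg of nickel briquettes, x3 = kg of scrap grade B, x4 = kg of silicomanganese, x5 = kg of ferrosilicon, x6 = kg of stainless scrap.
Minimize 0.54x1 + 19.53x2 + 0.44x3 + 1.6x4 + 2.06x5 + 2.41x6 s.t.:
  2x1 + 3x3 + 185x4 + 724x5 + 5x6 ≥ 768   (silicon)
  1x1 + 930x2 + 1x3 + 75x6 ≥ 1798   (nickel)
  0.16x1 + 0.33x3 + 1.64x4 + 0.28x5 + 0.38x6 ≤ 1.57   (phosphorus)
  0.2x1 + 0.01x2 + 0.37x3 + 0.2x4 + 0.1x5 + 0.2x6 ≤ 0.94   (sulfur)
  x1, x2, x3, x4, x5, x6 ≥ 0.
The cheapest feasible vertex uses only nickel briquettes, ferrosilicon; scrap grade A, scrap grade B, silicomanganese, stainless scrap are not used. There the silicon and nickel constraints are tight.
Solving gives x2 = 1.933, x5 = 1.061.
Objective = 19.53·1.933 + 2.06·1.061 = 39.9372.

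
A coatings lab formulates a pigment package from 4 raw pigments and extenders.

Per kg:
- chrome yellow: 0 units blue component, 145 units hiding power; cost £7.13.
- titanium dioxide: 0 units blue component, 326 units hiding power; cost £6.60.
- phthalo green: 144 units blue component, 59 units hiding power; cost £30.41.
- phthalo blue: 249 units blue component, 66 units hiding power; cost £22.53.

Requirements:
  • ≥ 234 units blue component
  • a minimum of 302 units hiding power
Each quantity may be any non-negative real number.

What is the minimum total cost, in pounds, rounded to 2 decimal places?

£26.03

Treat it as an LP. Let x1 = kg of chrome yellow, x2 = kg of titanium dioxide, x3 = kg of phthalo green, x4 = kg of phthalo blue.
min 7.13x1 + 6.6x2 + 30.41x3 + 22.53x4 subject to:
  144x3 + 249x4 ≥ 234   (blue component)
  145x1 + 326x2 + 59x3 + 66x4 ≥ 302   (hiding power)
  x1, x2, x3, x4 ≥ 0.
At the optimum only titanium dioxide, phthalo blue are positive (chrome yellow, phthalo green = 0). Binding constraints: blue component and hiding power.
Solving gives x2 = 0.7361, x4 = 0.9398.
Hence cost = 6.6·0.7361 + 22.53·0.9398 = £26.0320.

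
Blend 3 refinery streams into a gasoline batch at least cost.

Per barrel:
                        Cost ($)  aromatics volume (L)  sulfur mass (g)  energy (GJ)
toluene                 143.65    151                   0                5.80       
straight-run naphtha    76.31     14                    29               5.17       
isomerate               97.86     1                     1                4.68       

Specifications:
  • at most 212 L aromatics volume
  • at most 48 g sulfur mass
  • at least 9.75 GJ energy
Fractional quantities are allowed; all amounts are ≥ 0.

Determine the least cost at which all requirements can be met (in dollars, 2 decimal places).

$151.54

Let x1 = barrels of toluene, x2 = barrels of straight-run naphtha, x3 = barrels of isomerate.
min 143.65x1 + 76.31x2 + 97.86x3 with:
  151x1 + 14x2 + 1x3 ≤ 212   (aromatics volume)
  29x2 + 1x3 ≤ 48   (sulfur mass)
  5.8x1 + 5.17x2 + 4.68x3 ≥ 9.75   (energy)
  x1, x2, x3 ≥ 0.
The cheapest feasible vertex uses only straight-run naphtha, isomerate; toluene is not used. The sulfur mass and energy requirements are met with equality.
That vertex is x2 = 1.646, x3 = 0.265.
Objective = 76.31·1.646 + 97.86·0.265 = 151.5392.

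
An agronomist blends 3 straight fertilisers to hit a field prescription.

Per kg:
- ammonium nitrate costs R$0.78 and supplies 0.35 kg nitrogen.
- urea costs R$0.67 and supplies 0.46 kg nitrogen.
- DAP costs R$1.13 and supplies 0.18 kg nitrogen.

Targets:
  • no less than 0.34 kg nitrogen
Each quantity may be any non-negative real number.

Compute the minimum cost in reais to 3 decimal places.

Let x1 = kg of ammonium nitrate, x2 = kg of urea, x3 = kg of DAP.
Minimize 0.78x1 + 0.67x2 + 1.13x3 with:
  0.35x1 + 0.46x2 + 0.18x3 ≥ 0.34   (nitrogen)
  x1, x2, x3 ≥ 0.
The optimal basis is {urea}; ammonium nitrate, DAP drop out. The nitrogen requirement is met with equality.
Optimal quantities: urea = 0.7391 kg.
Hence cost = 0.67·0.7391 = R$0.49520.

R$0.495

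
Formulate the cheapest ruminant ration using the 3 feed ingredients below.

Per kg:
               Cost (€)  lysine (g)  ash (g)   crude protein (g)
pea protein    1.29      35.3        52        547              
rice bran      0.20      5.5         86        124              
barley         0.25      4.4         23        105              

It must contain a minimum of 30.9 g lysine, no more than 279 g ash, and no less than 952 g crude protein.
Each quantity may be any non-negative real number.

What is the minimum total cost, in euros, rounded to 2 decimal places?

Let x1 = kg of pea protein, x2 = kg of rice bran, x3 = kg of barley.
Minimise 1.29x1 + 0.2x2 + 0.25x3 with:
  35.3x1 + 5.5x2 + 4.4x3 ≥ 30.9   (lysine)
  52x1 + 86x2 + 23x3 ≤ 279   (ash)
  547x1 + 124x2 + 105x3 ≥ 952   (crude protein)
  x1, x2, x3 ≥ 0.
The optimal basis is {pea protein, rice bran}; barley drops out. Binding constraints: ash and crude protein.
Solving gives x1 = 1.165, x2 = 2.54.
Hence cost = 1.29·1.165 + 0.2·2.54 = €2.0109.

€2.01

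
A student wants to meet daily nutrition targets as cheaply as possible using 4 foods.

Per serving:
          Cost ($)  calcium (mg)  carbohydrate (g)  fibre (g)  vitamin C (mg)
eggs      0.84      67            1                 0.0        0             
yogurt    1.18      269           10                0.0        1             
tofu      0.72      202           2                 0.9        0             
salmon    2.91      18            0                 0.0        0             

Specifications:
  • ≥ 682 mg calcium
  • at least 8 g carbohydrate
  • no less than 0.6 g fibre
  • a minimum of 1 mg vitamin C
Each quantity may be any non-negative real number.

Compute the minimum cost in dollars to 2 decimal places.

Let x1 = servings of eggs, x2 = servings of yogurt, x3 = servings of tofu, x4 = servings of salmon.
Minimize 0.84x1 + 1.18x2 + 0.72x3 + 2.91x4 with:
  67x1 + 269x2 + 202x3 + 18x4 ≥ 682   (calcium)
  1x1 + 10x2 + 2x3 ≥ 8   (carbohydrate)
  0.9x3 ≥ 0.6   (fibre)
  1x2 ≥ 1   (vitamin C)
  x1, x2, x3, x4 ≥ 0.
The optimal basis is {yogurt, tofu}; eggs, salmon drop out. Binding constraints: calcium and vitamin C.
Solving gives x2 = 1, x3 = 2.045.
Hence cost = 1.18·1 + 0.72·2.045 = $2.6524.

$2.65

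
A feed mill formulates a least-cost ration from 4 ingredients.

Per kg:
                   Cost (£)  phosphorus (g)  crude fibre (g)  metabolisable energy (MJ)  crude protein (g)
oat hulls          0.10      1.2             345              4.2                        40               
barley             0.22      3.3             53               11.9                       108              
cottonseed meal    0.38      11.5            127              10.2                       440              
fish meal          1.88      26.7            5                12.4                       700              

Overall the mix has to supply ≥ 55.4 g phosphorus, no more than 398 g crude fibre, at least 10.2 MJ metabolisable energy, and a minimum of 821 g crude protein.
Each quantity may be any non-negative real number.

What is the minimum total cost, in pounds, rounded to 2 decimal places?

£2.57

Let x1 = kg of oat hulls, x2 = kg of barley, x3 = kg of cottonseed meal, x4 = kg of fish meal.
min 0.1x1 + 0.22x2 + 0.38x3 + 1.88x4 with:
  1.2x1 + 3.3x2 + 11.5x3 + 26.7x4 ≥ 55.4   (phosphorus)
  345x1 + 53x2 + 127x3 + 5x4 ≤ 398   (crude fibre)
  4.2x1 + 11.9x2 + 10.2x3 + 12.4x4 ≥ 10.2   (metabolisable energy)
  40x1 + 108x2 + 440x3 + 700x4 ≥ 821   (crude protein)
  x1, x2, x3, x4 ≥ 0.
The cheapest feasible vertex uses only cottonseed meal, fish meal; oat hulls, barley are not used. The phosphorus and crude fibre requirements are met with equality.
So cottonseed meal = 3.105 kg, fish meal = 0.7376 kg.
Cost = 0.38·3.105 + 1.88·0.7376 = 2.5666.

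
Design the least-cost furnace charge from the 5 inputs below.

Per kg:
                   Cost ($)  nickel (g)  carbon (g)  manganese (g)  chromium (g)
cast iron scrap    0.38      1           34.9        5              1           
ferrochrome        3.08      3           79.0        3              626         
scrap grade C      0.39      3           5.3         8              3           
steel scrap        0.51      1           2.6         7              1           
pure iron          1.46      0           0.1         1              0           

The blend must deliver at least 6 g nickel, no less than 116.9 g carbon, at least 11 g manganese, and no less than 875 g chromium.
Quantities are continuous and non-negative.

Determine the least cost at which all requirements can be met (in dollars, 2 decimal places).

$4.64

Treat it as an LP. Let x1 = kg of cast iron scrap, x2 = kg of ferrochrome, x3 = kg of scrap grade C, x4 = kg of steel scrap, x5 = kg of pure iron.
min 0.38x1 + 3.08x2 + 0.39x3 + 0.51x4 + 1.46x5 with:
  1x1 + 3x2 + 3x3 + 1x4 ≥ 6   (nickel)
  34.9x1 + 79x2 + 5.3x3 + 2.6x4 + 0.1x5 ≥ 116.9   (carbon)
  5x1 + 3x2 + 8x3 + 7x4 + 1x5 ≥ 11   (manganese)
  1x1 + 626x2 + 3x3 + 1x4 ≥ 875   (chromium)
  x1, x2, x3, x4, x5 ≥ 0.
The minimum-cost mix takes nothing from steel scrap, pure iron — only cast iron scrap, ferrochrome, scrap grade C. The carbon, manganese, chromium requirements are met with equality.
So cast iron scrap = 0.07199 kg, ferrochrome = 1.394 kg, scrap grade C = 0.8073 kg.
Objective = 0.38·0.07199 + 3.08·1.394 + 0.39·0.8073 = 4.6357.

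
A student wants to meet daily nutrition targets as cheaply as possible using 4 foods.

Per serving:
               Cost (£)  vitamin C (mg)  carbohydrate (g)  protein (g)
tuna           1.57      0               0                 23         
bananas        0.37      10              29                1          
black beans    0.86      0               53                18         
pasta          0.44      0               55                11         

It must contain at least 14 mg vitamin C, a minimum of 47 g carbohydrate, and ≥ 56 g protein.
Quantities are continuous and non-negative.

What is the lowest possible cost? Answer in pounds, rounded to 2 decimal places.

Let x1 = servings of tuna, x2 = servings of bananas, x3 = servings of black beans, x4 = servings of pasta.
min 1.57x1 + 0.37x2 + 0.86x3 + 0.44x4 subject to:
  10x2 ≥ 14   (vitamin C)
  29x2 + 53x3 + 55x4 ≥ 47   (carbohydrate)
  23x1 + 1x2 + 18x3 + 11x4 ≥ 56   (protein)
  x1, x2, x3, x4 ≥ 0.
At the optimum only bananas, pasta are positive (tuna, black beans = 0). The vitamin C and protein requirements are met with equality.
So bananas = 1.4 servings, pasta = 4.964 servings.
Objective = 0.37·1.4 + 0.44·4.964 = 2.7022.

£2.70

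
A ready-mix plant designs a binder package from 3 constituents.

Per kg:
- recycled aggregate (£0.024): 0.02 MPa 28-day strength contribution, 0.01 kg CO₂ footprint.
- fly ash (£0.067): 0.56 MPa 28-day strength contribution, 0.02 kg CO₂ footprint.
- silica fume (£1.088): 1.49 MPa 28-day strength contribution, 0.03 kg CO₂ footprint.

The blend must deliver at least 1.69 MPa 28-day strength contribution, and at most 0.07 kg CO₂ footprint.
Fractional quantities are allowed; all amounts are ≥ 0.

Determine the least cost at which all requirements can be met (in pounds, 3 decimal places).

£0.202

This is a linear program. Let x1 = kg of recycled aggregate, x2 = kg of fly ash, x3 = kg of silica fume.
Minimize 0.024x1 + 0.067x2 + 1.088x3 s.t.:
  0.02x1 + 0.56x2 + 1.49x3 ≥ 1.69   (28-day strength contribution)
  0.01x1 + 0.02x2 + 0.03x3 ≤ 0.07   (CO₂ footprint)
  x1, x2, x3 ≥ 0.
The cheapest feasible vertex uses only fly ash; recycled aggregate, silica fume are not used. Binding constraint: 28-day strength contribution.
Solving gives x2 = 3.018.
Total cost: 0.067·3.018 = 0.20221.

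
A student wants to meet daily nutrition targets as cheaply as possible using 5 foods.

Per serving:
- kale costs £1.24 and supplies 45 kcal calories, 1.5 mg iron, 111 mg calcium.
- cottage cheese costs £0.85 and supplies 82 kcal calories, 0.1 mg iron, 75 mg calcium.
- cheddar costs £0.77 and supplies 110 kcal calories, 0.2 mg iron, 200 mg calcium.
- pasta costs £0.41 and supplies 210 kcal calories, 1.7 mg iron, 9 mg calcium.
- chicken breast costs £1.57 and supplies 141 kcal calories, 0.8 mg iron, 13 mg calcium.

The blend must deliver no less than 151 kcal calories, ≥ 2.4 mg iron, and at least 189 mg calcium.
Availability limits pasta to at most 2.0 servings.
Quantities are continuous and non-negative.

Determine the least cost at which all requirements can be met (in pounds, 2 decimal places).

Set it up as a linear program. Let x1 = servings of kale, x2 = servings of cottage cheese, x3 = servings of cheddar, x4 = servings of pasta, x5 = servings of chicken breast.
min 1.24x1 + 0.85x2 + 0.77x3 + 0.41x4 + 1.57x5 s.t.:
  45x1 + 82x2 + 110x3 + 210x4 + 141x5 ≥ 151   (calories)
  1.5x1 + 0.1x2 + 0.2x3 + 1.7x4 + 0.8x5 ≥ 2.4   (iron)
  111x1 + 75x2 + 200x3 + 9x4 + 13x5 ≥ 189   (calcium)
  x4 ≤ 2
  x1, x2, x3, x4, x5 ≥ 0.
The minimum-cost mix takes nothing from kale, cottage cheese, chicken breast — only cheddar, pasta. The iron and calcium requirements are met with equality.
Solving gives x3 = 0.8862, x4 = 1.308.
Hence cost = 0.77·0.8862 + 0.41·1.308 = £1.2187.

£1.22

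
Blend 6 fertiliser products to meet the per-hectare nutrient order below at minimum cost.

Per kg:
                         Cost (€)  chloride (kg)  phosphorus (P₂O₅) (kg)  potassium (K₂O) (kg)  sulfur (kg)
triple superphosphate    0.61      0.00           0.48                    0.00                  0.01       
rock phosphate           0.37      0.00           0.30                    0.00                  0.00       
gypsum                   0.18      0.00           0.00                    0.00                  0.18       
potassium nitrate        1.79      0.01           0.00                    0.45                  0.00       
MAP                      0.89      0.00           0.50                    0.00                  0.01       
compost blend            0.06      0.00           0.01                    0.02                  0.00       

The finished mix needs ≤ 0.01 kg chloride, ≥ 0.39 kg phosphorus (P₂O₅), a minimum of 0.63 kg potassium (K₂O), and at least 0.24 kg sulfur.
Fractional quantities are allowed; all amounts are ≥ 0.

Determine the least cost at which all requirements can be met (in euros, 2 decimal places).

Set it up as a linear program. Let x1 = kg of triple superphosphate, x2 = kg of rock phosphate, x3 = kg of gypsum, x4 = kg of potassium nitrate, x5 = kg of MAP, x6 = kg of compost blend.
min 0.61x1 + 0.37x2 + 0.18x3 + 1.79x4 + 0.89x5 + 0.06x6 s.t.:
  0.01x4 ≤ 0.01   (chloride)
  0.48x1 + 0.3x2 + 0.5x5 + 0.01x6 ≥ 0.39   (phosphorus (P₂O₅))
  0.45x4 + 0.02x6 ≥ 0.63   (potassium (K₂O))
  0.01x1 + 0.18x3 + 0.01x5 ≥ 0.24   (sulfur)
  x1, x2, x3, x4, x5, x6 ≥ 0.
The minimum-cost mix takes nothing from triple superphosphate, potassium nitrate, MAP — only rock phosphate, gypsum, compost blend. The phosphorus (P₂O₅), potassium (K₂O), sulfur requirements are met with equality.
Optimal quantities: rock phosphate = 0.25 kg, gypsum = 1.333 kg, compost blend = 31.5 kg.
Total cost: 0.37·0.25 + 0.18·1.333 + 0.06·31.5 = 2.2224.

€2.22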